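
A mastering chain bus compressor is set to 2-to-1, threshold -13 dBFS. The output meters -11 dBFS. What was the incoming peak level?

-9 dBFS

The compressed level sits -11 − (-13) = 2 dB over threshold.
Undo the ratio: input overshoot = 2 × 2 = 4 dB, giving input = -9 dBFS.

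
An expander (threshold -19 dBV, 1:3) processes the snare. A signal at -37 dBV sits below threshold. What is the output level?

Undershoot = (-19) − (-37) = 18 dB.
At 1:3, that expands to 54 dB under threshold.
Output = -19 − 54 = -73 dBV.

-73 dBV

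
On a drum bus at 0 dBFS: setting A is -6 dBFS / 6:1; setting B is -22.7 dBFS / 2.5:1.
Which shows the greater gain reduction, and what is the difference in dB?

B, by 8.62 dB

A: GR = 6 − 6/6 = 5 dB.
B: GR = 22.7 − 22.7/2.5 = 13.62 dB.
Difference: 8.62 dB in favour of B.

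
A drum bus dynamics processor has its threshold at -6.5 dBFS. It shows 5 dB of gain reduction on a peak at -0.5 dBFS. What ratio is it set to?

6:1

Input overshoot = -0.5 − (-6.5) = 6 dB.
Output overshoot = 6 − 5 = 1 dB.
Ratio = input overshoot / output overshoot = 6 / 1 = 6.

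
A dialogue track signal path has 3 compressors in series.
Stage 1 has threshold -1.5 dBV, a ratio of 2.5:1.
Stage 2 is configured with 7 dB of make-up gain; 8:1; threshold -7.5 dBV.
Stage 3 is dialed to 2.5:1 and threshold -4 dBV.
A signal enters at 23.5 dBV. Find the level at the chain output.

-1.8 dBV

Stage 1: overshoot 25 dB → 25/2.5 = 10 dB → 8.5 dBV.
Stage 2: 16 dB above -7.5 dBV, reduced 8:1 to 2 dB above → -5.5 dBV; +7 dB make-up → 1.5 dBV.
Stage 3: 1.5 dBV is 5.5 dB over -4 dBV; at 2.5:1 that becomes 2.2 dB over, giving -1.8 dBV.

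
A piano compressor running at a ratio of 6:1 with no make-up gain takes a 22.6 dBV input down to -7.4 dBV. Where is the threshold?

-13.4 dBV

Gain reduction = 22.6 − (-7.4) = 30 dB; output overshoot = GR / (R − 1) = 30 / 5 = 6 dB.
Threshold = output − output overshoot = -7.4 − 6 = -13.4 dBV.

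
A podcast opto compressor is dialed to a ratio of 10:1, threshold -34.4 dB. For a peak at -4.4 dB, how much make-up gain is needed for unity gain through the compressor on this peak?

The peak compresses to -34.4 + 30/10 = -31.4 dB.
To reach -4.4 dB requires -4.4 − (-31.4) = 27 dB of make-up.

27 dB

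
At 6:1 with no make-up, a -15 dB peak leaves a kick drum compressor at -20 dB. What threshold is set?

-21 dB

Gain reduction = -15 − (-20) = 5 dB; output overshoot = GR / (R − 1) = 5 / 5 = 1 dB.
Threshold = output − output overshoot = -20 − 1 = -21 dB.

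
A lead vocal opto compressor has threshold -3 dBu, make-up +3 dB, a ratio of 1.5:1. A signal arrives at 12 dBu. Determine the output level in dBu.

The input is 15 dB above the -3 dBu threshold.
The 15 dB excess becomes 10 dB after 1.5:1 reduction.
So the level is -3 + 10 = 7 dBu; make-up adds 3 dB, giving 10 dBu.

10 dBu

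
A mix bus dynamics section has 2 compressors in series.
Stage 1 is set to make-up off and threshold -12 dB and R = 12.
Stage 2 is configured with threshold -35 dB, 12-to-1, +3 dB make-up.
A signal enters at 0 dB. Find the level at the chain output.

Stage 1: 0 dB is 12 dB over -12 dB; at 12:1 that becomes 1 dB over, giving -11 dB.
Stage 2: overshoot 24 dB → 24/12 = 2 dB → -33 dB; +3 dB make-up → -30 dB.

-30 dB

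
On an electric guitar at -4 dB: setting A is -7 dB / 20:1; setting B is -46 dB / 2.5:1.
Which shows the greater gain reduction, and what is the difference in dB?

A: 3 dB over, compressed to 0.15 dB over, so 2.85 dB of GR.
B: 42 dB over, compressed to 16.8 dB over, so 25.2 dB of GR.
B reduces 22.35 dB more.

B, by 22.35 dB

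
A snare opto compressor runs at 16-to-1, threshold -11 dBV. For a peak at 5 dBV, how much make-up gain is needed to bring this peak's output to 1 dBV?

Overshoot 16 dB → 16/16 = 1 dB after compression, so the compressed level is -11 + 1 = -10 dBV.
Make-up = target − compressed = 1 − (-10) = 11 dB.

11 dB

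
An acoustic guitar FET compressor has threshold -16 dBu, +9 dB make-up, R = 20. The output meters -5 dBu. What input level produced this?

Remove make-up: -5 − 9 = -14 dBu.
Post-compression overshoot = -14 − (-16) = 2 dB.
Input overshoot = R × output overshoot = 40 dB → input = -16 + 40 = 24 dBu.

24 dBu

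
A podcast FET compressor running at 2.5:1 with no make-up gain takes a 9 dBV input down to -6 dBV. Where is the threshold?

-16 dBV

Input is 25 dB above T (since output overshoot × R = input overshoot: (-6 − T)·2.5 = 9 − T gives T = -16 dBV).
Check: -16 + (9 − (-16))/2.5 = -16 + 10 = -6 dBV. ✓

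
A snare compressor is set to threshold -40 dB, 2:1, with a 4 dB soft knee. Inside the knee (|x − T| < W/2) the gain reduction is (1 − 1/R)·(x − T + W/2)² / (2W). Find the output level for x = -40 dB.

-40.25 dB

x − T + W/2 = -40 − (-40) + 2 = 2.
GR = (1 − 1/2) × 2² / 8 = 0.5 × 4 / 8 = 0.25 dB.
Output = -40 − 0.25 = -40.25 dB.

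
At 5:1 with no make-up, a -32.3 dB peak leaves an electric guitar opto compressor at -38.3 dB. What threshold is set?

Input is 7.5 dB above T (since output overshoot × R = input overshoot: (-38.3 − T)·5 = -32.3 − T gives T = -39.8 dB).
Check: -39.8 + (-32.3 − (-39.8))/5 = -39.8 + 1.5 = -38.3 dB. ✓

-39.8 dB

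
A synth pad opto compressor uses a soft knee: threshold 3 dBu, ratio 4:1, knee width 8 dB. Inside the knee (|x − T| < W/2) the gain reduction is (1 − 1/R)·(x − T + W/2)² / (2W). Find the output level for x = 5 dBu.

3.3125 dBu

x − T + W/2 = 5 − 3 + 4 = 6.
GR = (1 − 1/4) × 6² / 16 = 0.75 × 36 / 16 = 1.6875 dB.
Output = 5 − 1.6875 = 3.3125 dBu.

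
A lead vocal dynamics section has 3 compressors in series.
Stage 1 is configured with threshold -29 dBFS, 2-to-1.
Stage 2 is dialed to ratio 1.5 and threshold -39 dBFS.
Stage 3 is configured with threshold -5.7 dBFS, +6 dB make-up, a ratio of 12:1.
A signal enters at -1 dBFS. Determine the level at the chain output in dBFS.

Stage 1: overshoot 28 dB → 28/2 = 14 dB → -15 dBFS.
Stage 2: -15 dBFS is 24 dB over -39 dBFS; at 1.5:1 that becomes 16 dB over, giving -23 dBFS.
Stage 3: -23 dBFS is at or below the -5.7 dBFS threshold — no compression; make-up brings it to -17 dBFS.

-17 dBFS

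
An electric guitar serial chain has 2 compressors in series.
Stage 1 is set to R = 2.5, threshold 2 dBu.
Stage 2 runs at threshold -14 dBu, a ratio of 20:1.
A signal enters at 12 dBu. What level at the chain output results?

-13 dBu

Stage 1: 12 dBu is 10 dB over 2 dBu; at 2.5:1 that becomes 4 dB over, giving 6 dBu.
Stage 2: 20 dB above -14 dBu, reduced 20:1 to 1 dB above → -13 dBu.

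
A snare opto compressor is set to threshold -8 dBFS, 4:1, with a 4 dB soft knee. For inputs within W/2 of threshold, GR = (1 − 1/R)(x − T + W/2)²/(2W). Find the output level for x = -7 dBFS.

-7.84375 dBFS

x − T + W/2 = -7 − (-8) + 2 = 3.
GR = (1 − 1/4) × 3² / 8 = 0.75 × 9 / 8 = 0.84375 dB.
Output = -7 − 0.84375 = -7.84375 dBFS.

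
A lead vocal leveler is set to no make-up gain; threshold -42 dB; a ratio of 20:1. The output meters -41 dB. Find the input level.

-22 dB

That's 1 dB above the -42 dB threshold.
Input overshoot = R × output overshoot = 20 dB → input = -42 + 20 = -22 dB.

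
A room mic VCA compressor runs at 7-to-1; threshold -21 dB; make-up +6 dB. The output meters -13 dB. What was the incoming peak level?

-7 dB

Before make-up, the level was -13 − 6 = -19 dB.
The compressed level sits -19 − (-21) = 2 dB over threshold.
Input overshoot = R × output overshoot = 14 dB → input = -21 + 14 = -7 dB.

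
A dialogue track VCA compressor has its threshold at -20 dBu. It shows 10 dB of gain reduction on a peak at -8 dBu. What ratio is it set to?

Input overshoot = -8 − (-20) = 12 dB.
Output overshoot = 12 − 10 = 2 dB.
Ratio = input overshoot / output overshoot = 12 / 2 = 6.

6:1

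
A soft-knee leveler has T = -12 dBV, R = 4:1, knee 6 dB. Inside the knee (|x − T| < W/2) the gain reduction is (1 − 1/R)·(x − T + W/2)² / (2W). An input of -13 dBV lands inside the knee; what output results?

-13.25 dBV

x − T + W/2 = -13 − (-12) + 3 = 2.
GR = (1 − 1/4) × 2² / 12 = 0.75 × 4 / 12 = 0.25 dB.
Output = -13 − 0.25 = -13.25 dBV.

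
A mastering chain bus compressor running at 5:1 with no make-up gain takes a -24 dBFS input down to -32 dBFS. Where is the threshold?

-34 dBFS

Gain reduction = -24 − (-32) = 8 dB; output overshoot = GR / (R − 1) = 8 / 4 = 2 dB.
Threshold = output − output overshoot = -32 − 2 = -34 dBFS.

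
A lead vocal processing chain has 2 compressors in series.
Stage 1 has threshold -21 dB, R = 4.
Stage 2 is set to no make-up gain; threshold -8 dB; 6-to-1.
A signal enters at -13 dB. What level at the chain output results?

Stage 1: overshoot 8 dB → 8/4 = 2 dB → -19 dB.
Stage 2: -19 dB ≤ -8 dB, so stage 2 doesn't engage; output -19 dB.

-19 dB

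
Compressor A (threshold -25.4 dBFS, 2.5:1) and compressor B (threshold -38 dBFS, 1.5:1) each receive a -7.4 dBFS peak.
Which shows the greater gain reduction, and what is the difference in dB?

A, by 0.6 dB

A: GR = 18 − 18/2.5 = 10.8 dB.
B: GR = 30.6 − 30.6/1.5 = 10.2 dB.
Difference: 0.6 dB in favour of A.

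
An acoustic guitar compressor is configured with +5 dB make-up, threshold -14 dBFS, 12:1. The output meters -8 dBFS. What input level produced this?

-2 dBFS

Before make-up, the level was -8 − 5 = -13 dBFS.
The compressed level sits -13 − (-14) = 1 dB over threshold.
Undo the ratio: input overshoot = 1 × 12 = 12 dB, giving input = -2 dBFS.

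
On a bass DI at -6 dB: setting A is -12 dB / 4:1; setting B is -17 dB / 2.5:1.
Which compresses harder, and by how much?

B, by 2.1 dB

A: overshoot 6 dB → output overshoot 1.5 dB → GR 4.5 dB.
B: overshoot 11 dB → output overshoot 4.4 dB → GR 6.6 dB.
B applies 2.1 dB more gain reduction.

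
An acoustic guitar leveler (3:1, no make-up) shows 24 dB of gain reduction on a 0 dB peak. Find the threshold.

Let T be the threshold. Output overshoot = (input overshoot)/R, so -24 − T = (0 − T)/3.
3·(-24 − T) = 0 − T → 2·T = -72 − 0 = -72.
T = -72/2 = -36 dB.

-36 dB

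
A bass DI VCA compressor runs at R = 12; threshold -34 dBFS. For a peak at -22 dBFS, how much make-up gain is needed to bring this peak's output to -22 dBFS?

The peak compresses to -34 + 12/12 = -33 dBFS.
To reach -22 dBFS requires -22 − (-33) = 11 dB of make-up.

11 dB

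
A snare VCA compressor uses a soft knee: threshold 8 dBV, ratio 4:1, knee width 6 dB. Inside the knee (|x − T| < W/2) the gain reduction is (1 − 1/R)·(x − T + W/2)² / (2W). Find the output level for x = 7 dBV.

x − T + W/2 = 7 − 8 + 3 = 2.
GR = (1 − 1/4) × 2² / 12 = 0.75 × 4 / 12 = 0.25 dB.
Output = 7 − 0.25 = 6.75 dBV.

6.75 dBV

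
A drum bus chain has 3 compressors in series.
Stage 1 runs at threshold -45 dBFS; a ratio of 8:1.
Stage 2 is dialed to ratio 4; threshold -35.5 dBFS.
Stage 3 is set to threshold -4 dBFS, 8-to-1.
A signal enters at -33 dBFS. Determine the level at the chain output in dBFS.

Stage 1: overshoot 12 dB → 12/8 = 1.5 dB → -43.5 dBFS.
Stage 2: below threshold (-43.5 ≤ -35.5); passes unchanged; output -43.5 dBFS.
Stage 3: -43.5 dBFS is at or below the -4 dBFS threshold — no compression; output -43.5 dBFS.

-43.5 dBFS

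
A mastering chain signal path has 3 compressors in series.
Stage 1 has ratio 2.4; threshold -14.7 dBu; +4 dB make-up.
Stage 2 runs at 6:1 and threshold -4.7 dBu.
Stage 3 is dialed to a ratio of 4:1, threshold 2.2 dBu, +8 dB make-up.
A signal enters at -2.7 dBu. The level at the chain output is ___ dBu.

Stage 1: -2.7 dBu is 12 dB over -14.7 dBu; at 2.4:1 that becomes 5 dB over, giving -9.7 dBu; +4 dB make-up → -5.7 dBu.
Stage 2: below threshold (-5.7 ≤ -4.7); passes unchanged; output -5.7 dBu.
Stage 3: below threshold (-5.7 ≤ 2.2); passes unchanged; make-up brings it to 2.3 dBu.

2.3 dBu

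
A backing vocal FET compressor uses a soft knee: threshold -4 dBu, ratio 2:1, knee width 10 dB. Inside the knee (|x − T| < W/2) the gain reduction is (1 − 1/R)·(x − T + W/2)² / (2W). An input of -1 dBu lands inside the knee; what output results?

x − T + W/2 = -1 − (-4) + 5 = 8.
GR = (1 − 1/2) × 8² / 20 = 0.5 × 64 / 20 = 1.6 dB.
Output = -1 − 1.6 = -2.6 dBu.

-2.6 dBu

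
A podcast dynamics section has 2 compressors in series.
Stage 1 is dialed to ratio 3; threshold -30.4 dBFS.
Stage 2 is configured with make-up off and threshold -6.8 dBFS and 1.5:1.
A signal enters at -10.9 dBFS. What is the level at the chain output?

-23.9 dBFS

Stage 1: overshoot 19.5 dB → 19.5/3 = 6.5 dB → -23.9 dBFS.
Stage 2: below threshold (-23.9 ≤ -6.8); passes unchanged; output -23.9 dBFS.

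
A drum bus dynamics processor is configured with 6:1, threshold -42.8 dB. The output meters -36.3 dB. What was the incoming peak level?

The compressed level sits -36.3 − (-42.8) = 6.5 dB over threshold.
Before 6:1 compression the overshoot was 6.5 × 6 = 39 dB, so input = -42.8 + 39 = -3.8 dB.

-3.8 dB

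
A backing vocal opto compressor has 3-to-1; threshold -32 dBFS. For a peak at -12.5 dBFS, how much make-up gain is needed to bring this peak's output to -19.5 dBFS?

6 dB

Without make-up, output = threshold + overshoot/3 = -32 + 6.5 = -25.5 dBFS.
Gap to target: 6 dB.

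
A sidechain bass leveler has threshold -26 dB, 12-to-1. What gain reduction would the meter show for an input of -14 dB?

11 dB

-14 dB exceeds the threshold by 12 dB.
At 12:1, output sits 12/12 = 1 dB above threshold.
Gain reduction = 12 − 1 = 11 dB.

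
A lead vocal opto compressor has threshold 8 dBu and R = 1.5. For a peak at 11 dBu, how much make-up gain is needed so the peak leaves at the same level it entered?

1 dB

Without make-up, output = threshold + overshoot/1.5 = 8 + 2 = 10 dBu.
Gap to target: 1 dB.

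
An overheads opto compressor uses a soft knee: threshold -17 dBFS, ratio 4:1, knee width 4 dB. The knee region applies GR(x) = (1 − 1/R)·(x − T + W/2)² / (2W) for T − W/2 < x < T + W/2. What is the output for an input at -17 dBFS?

x − T + W/2 = -17 − (-17) + 2 = 2.
GR = (1 − 1/4) × 2² / 8 = 0.75 × 4 / 8 = 0.375 dB.
Output = -17 − 0.375 = -17.375 dBFS.

-17.375 dBFS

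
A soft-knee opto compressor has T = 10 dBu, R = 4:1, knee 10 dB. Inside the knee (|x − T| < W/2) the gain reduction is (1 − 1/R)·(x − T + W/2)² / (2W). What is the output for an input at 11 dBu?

9.65 dBu

x − T + W/2 = 11 − 10 + 5 = 6.
GR = (1 − 1/4) × 6² / 20 = 0.75 × 36 / 20 = 1.35 dB.
Output = 11 − 1.35 = 9.65 dBu.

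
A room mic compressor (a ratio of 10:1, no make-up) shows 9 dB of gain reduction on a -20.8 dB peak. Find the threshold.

-30.8 dB

Gain reduction = -20.8 − (-29.8) = 9 dB; output overshoot = GR / (R − 1) = 9 / 9 = 1 dB.
Threshold = output − output overshoot = -29.8 − 1 = -30.8 dB.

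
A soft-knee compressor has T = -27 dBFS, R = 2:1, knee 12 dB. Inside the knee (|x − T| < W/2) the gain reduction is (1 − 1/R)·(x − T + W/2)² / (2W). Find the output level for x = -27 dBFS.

x − T + W/2 = -27 − (-27) + 6 = 6.
GR = (1 − 1/2) × 6² / 24 = 0.5 × 36 / 24 = 0.75 dB.
Output = -27 − 0.75 = -27.75 dBFS.

-27.75 dBFS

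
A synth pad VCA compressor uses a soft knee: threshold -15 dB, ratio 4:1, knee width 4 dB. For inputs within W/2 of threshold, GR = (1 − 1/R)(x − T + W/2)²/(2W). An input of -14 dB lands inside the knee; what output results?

x − T + W/2 = -14 − (-15) + 2 = 3.
GR = (1 − 1/4) × 3² / 8 = 0.75 × 9 / 8 = 0.84375 dB.
Output = -14 − 0.84375 = -14.84375 dB.

-14.84375 dB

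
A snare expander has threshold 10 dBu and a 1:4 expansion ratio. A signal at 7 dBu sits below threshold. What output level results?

-2 dBu

The input is 3 dB below the 10 dBu threshold.
A 1:4 expander multiplies undershoot by 4: 3 × 4 = 12 dB below threshold.
Output = 10 − 12 = -2 dBu.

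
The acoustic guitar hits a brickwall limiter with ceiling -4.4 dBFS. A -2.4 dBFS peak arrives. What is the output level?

-4.4 dBFS

A brickwall limiter is an ∞:1 compressor: any input above the ceiling is clamped to -4.4 dBFS.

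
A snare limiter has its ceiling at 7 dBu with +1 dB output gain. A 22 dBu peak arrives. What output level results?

8 dBu

At ∞:1, everything above 7 dBu is held at the ceiling.
Output gain then adds 1 dB: 7 + 1 = 8 dBu.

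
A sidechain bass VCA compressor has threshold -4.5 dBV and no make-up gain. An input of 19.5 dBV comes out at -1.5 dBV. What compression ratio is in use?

Input overshoot = 19.5 − (-4.5) = 24 dB; output overshoot = -1.5 − (-4.5) = 3 dB.
Ratio = 24 / 3 = 8.

8:1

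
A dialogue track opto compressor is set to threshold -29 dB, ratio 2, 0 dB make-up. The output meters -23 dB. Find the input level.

Post-compression overshoot = -23 − (-29) = 6 dB.
Undo the ratio: input overshoot = 6 × 2 = 12 dB, giving input = -17 dB.

-17 dB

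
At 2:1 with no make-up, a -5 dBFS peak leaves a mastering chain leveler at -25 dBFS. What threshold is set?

Input is 40 dB above T (since output overshoot × R = input overshoot: (-25 − T)·2 = -5 − T gives T = -45 dBFS).
Check: -45 + (-5 − (-45))/2 = -45 + 20 = -25 dBFS. ✓

-45 dBFS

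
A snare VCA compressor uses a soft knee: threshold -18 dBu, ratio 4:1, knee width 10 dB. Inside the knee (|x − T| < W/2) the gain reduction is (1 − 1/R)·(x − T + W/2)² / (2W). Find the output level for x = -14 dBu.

-17.0375 dBu

x − T + W/2 = -14 − (-18) + 5 = 9.
GR = (1 − 1/4) × 9² / 20 = 0.75 × 81 / 20 = 3.0375 dB.
Output = -14 − 3.0375 = -17.0375 dBu.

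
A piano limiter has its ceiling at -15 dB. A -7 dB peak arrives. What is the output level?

-15 dB

At ∞:1, everything above -15 dB is held at the ceiling.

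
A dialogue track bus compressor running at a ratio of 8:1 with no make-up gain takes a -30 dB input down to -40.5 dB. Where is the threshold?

Gain reduction = -30 − (-40.5) = 10.5 dB; output overshoot = GR / (R − 1) = 10.5 / 7 = 1.5 dB.
Threshold = output − output overshoot = -40.5 − 1.5 = -42 dB.

-42 dB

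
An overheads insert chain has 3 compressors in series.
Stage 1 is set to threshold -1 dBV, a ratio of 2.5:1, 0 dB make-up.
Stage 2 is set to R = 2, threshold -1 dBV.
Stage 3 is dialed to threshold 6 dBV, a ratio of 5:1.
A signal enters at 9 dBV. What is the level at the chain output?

Stage 1: 9 dBV is 10 dB over -1 dBV; at 2.5:1 that becomes 4 dB over, giving 3 dBV.
Stage 2: 3 dBV is 4 dB over -1 dBV; at 2:1 that becomes 2 dB over, giving 1 dBV.
Stage 3: 1 dBV ≤ 6 dBV, so stage 3 doesn't engage; output 1 dBV.

1 dBV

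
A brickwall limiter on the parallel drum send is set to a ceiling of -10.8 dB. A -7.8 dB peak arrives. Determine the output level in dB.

-10.8 dB

The limiter clamps the peak to its -10.8 dB ceiling.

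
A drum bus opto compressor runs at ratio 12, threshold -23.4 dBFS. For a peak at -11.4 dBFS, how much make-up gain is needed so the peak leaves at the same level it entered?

11 dB

Overshoot 12 dB → 12/12 = 1 dB after compression, so the compressed level is -23.4 + 1 = -22.4 dBFS.
Make-up = target − compressed = -11.4 − (-22.4) = 11 dB.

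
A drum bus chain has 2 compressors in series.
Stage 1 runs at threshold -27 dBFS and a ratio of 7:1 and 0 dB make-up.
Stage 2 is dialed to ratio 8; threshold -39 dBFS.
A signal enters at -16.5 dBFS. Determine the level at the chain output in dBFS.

Stage 1: 10.5 dB above -27 dBFS, reduced 7:1 to 1.5 dB above → -25.5 dBFS.
Stage 2: 13.5 dB above -39 dBFS, reduced 8:1 to 1.6875 dB above → -37.3125 dBFS.

-37.3125 dBFS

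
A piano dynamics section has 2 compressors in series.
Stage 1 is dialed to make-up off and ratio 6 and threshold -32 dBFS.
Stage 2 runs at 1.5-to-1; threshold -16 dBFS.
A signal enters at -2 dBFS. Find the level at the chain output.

Stage 1: 30 dB above -32 dBFS, reduced 6:1 to 5 dB above → -27 dBFS.
Stage 2: -27 dBFS ≤ -16 dBFS, so stage 2 doesn't engage; output -27 dBFS.

-27 dBFS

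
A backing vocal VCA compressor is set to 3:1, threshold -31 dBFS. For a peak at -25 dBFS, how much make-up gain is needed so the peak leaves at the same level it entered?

4 dB

Overshoot 6 dB → 6/3 = 2 dB after compression, so the compressed level is -31 + 2 = -29 dBFS.
Make-up = target − compressed = -25 − (-29) = 4 dB.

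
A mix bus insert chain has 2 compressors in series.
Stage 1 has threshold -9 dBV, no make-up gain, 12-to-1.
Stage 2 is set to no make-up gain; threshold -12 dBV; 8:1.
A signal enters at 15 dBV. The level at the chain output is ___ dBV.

Stage 1: 24 dB above -9 dBV, reduced 12:1 to 2 dB above → -7 dBV.
Stage 2: 5 dB above -12 dBV, reduced 8:1 to 0.625 dB above → -11.375 dBV.

-11.375 dBV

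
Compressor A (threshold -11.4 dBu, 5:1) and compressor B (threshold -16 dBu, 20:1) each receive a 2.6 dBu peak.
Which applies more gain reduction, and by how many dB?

A: GR = 14 − 14/5 = 11.2 dB.
B: GR = 18.6 − 18.6/20 = 17.67 dB.
B applies 6.47 dB more gain reduction.

B, by 6.47 dB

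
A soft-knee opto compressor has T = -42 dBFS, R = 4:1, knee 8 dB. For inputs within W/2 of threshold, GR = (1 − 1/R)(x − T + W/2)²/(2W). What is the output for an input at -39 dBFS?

x − T + W/2 = -39 − (-42) + 4 = 7.
GR = (1 − 1/4) × 7² / 16 = 0.75 × 49 / 16 = 2.296875 dB.
Output = -39 − 2.296875 = -41.296875 dBFS.

-41.296875 dBFS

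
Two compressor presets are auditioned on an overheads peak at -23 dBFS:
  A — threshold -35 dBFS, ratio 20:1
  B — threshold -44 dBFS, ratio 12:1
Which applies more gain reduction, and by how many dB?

B, by 7.85 dB

A: 12 dB over, compressed to 0.6 dB over, so 11.4 dB of GR.
B: 21 dB over, compressed to 1.75 dB over, so 19.25 dB of GR.
B reduces 7.85 dB more.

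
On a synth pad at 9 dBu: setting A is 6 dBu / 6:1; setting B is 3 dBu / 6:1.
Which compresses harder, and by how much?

B, by 2.5 dB

A: overshoot 3 dB → output overshoot 0.5 dB → GR 2.5 dB.
B: overshoot 6 dB → output overshoot 1 dB → GR 5 dB.
B reduces 2.5 dB more.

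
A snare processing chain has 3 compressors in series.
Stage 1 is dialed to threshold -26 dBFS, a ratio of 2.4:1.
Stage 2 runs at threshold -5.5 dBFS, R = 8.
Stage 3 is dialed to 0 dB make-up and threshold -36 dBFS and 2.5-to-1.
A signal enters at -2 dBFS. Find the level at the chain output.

Stage 1: -2 dBFS is 24 dB over -26 dBFS; at 2.4:1 that becomes 10 dB over, giving -16 dBFS.
Stage 2: -16 dBFS ≤ -5.5 dBFS, so stage 2 doesn't engage; output -16 dBFS.
Stage 3: -16 dBFS is 20 dB over -36 dBFS; at 2.5:1 that becomes 8 dB over, giving -28 dBFS.

-28 dBFS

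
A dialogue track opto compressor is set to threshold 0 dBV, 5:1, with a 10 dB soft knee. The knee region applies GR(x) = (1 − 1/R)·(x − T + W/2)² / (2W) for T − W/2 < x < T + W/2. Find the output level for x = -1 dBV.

-1.64 dBV

x − T + W/2 = -1 − 0 + 5 = 4.
GR = (1 − 1/5) × 4² / 20 = 0.8 × 16 / 20 = 0.64 dB.
Output = -1 − 0.64 = -1.64 dBV.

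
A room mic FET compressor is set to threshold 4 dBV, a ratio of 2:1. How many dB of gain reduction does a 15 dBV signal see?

5.5 dB

15 dBV exceeds the threshold by 11 dB.
At 2:1, output sits 11/2 = 5.5 dB above threshold.
So the signal is attenuated by 11 − 5.5 = 5.5 dB.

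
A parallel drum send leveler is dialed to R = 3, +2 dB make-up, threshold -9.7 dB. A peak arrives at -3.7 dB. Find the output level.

-3.7 dB sits 6 dB over threshold.
The 6 dB excess becomes 2 dB after 3:1 reduction.
So the level is -9.7 + 2 = -7.7 dB; make-up adds 2 dB, giving -5.7 dB.

-5.7 dB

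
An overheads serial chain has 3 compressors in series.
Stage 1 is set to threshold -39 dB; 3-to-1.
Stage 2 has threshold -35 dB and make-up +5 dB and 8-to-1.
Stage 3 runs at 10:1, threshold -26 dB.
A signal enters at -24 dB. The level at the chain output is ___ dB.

-29.875 dB

Stage 1: 15 dB above -39 dB, reduced 3:1 to 5 dB above → -34 dB.
Stage 2: overshoot 1 dB → 1/8 = 0.125 dB → -34.875 dB; +5 dB make-up → -29.875 dB.
Stage 3: -29.875 dB ≤ -26 dB, so stage 3 doesn't engage; output -29.875 dB.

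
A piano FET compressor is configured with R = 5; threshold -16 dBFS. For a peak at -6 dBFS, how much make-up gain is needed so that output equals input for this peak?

8 dB

Overshoot 10 dB → 10/5 = 2 dB after compression, so the compressed level is -16 + 2 = -14 dBFS.
Make-up = target − compressed = -6 − (-14) = 8 dB.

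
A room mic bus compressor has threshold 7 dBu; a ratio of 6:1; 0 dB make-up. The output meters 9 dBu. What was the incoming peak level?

19 dBu

Post-compression overshoot = 9 − 7 = 2 dB.
Undo the ratio: input overshoot = 2 × 6 = 12 dB, giving input = 19 dBu.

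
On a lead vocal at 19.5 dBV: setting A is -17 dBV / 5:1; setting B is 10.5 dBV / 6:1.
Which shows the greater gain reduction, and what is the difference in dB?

A, by 21.7 dB

A: overshoot 36.5 dB → output overshoot 7.3 dB → GR 29.2 dB.
B: overshoot 9 dB → output overshoot 1.5 dB → GR 7.5 dB.
Difference: 21.7 dB in favour of A.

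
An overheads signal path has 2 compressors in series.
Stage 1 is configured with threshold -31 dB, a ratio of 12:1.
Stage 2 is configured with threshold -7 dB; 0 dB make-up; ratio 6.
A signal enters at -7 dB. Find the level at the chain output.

-29 dB

Stage 1: overshoot 24 dB → 24/12 = 2 dB → -29 dB.
Stage 2: -29 dB is at or below the -7 dB threshold — no compression; output -29 dB.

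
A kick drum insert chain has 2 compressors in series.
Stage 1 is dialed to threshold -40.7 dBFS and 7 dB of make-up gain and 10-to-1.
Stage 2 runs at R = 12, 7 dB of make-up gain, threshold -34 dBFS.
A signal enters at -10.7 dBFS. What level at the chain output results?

Stage 1: 30 dB above -40.7 dBFS, reduced 10:1 to 3 dB above → -37.7 dBFS; +7 dB make-up → -30.7 dBFS.
Stage 2: overshoot 3.3 dB → 3.3/12 = 0.275 dB → -33.725 dBFS; +7 dB make-up → -26.725 dBFS.

-26.725 dBFS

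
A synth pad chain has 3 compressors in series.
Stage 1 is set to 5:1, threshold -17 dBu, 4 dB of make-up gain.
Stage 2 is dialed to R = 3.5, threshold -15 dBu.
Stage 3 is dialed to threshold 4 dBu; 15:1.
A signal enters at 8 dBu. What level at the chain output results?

-13 dBu

Stage 1: overshoot 25 dB → 25/5 = 5 dB → -12 dBu; +4 dB make-up → -8 dBu.
Stage 2: 7 dB above -15 dBu, reduced 3.5:1 to 2 dB above → -13 dBu.
Stage 3: below threshold (-13 ≤ 4); passes unchanged; output -13 dBu.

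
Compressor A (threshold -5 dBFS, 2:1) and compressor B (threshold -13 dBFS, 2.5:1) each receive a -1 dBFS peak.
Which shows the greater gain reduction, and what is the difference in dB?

B, by 5.2 dB

A: GR = 4 − 4/2 = 2 dB.
B: GR = 12 − 12/2.5 = 7.2 dB.
Difference: 5.2 dB in favour of B.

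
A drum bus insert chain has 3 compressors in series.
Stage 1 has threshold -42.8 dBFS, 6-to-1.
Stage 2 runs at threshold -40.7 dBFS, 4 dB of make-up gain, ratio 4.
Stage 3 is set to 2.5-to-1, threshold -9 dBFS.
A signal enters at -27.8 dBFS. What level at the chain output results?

Stage 1: 15 dB above -42.8 dBFS, reduced 6:1 to 2.5 dB above → -40.3 dBFS.
Stage 2: -40.3 dBFS is 0.4 dB over -40.7 dBFS; at 4:1 that becomes 0.1 dB over, giving -40.6 dBFS; +4 dB make-up → -36.6 dBFS.
Stage 3: -36.6 dBFS ≤ -9 dBFS, so stage 3 doesn't engage; output -36.6 dBFS.

-36.6 dBFS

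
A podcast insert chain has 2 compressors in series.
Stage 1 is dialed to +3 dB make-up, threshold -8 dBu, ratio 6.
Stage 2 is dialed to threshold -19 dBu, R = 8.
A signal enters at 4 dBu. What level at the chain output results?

-17 dBu

Stage 1: 4 dBu is 12 dB over -8 dBu; at 6:1 that becomes 2 dB over, giving -6 dBu; +3 dB make-up → -3 dBu.
Stage 2: -3 dBu is 16 dB over -19 dBu; at 8:1 that becomes 2 dB over, giving -17 dBu.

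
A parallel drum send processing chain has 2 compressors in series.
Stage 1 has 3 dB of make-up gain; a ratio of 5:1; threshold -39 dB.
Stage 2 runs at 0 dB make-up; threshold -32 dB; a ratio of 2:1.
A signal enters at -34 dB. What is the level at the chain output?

-35 dB

Stage 1: 5 dB above -39 dB, reduced 5:1 to 1 dB above → -38 dB; +3 dB make-up → -35 dB.
Stage 2: -35 dB ≤ -32 dB, so stage 2 doesn't engage; output -35 dB.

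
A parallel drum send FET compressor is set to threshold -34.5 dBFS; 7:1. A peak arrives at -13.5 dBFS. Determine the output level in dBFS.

-31.5 dBFS

-13.5 dBFS sits 21 dB over threshold.
At 7:1 the overshoot is divided by 7, leaving 3 dB above threshold.
So the level is -34.5 + 3 = -31.5 dBFS.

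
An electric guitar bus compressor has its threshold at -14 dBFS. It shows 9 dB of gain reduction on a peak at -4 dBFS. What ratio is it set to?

Input overshoot = -4 − (-14) = 10 dB.
Output overshoot = 10 − 9 = 1 dB.
Ratio = input overshoot / output overshoot = 10 / 1 = 10.

10:1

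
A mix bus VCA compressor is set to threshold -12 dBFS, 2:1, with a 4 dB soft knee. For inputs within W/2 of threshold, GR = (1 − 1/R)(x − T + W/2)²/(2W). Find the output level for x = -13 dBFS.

x − T + W/2 = -13 − (-12) + 2 = 1.
GR = (1 − 1/2) × 1² / 8 = 0.5 × 1 / 8 = 0.0625 dB.
Output = -13 − 0.0625 = -13.0625 dBFS.

-13.0625 dBFS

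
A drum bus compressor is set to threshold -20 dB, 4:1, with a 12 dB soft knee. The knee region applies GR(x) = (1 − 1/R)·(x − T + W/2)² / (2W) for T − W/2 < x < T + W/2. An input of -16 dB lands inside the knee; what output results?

x − T + W/2 = -16 − (-20) + 6 = 10.
GR = (1 − 1/4) × 10² / 24 = 0.75 × 100 / 24 = 3.125 dB.
Output = -16 − 3.125 = -19.125 dB.

-19.125 dB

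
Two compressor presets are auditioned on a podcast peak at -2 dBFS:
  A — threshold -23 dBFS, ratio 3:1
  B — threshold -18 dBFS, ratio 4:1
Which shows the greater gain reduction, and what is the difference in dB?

A, by 2 dB

A: 21 dB over, compressed to 7 dB over, so 14 dB of GR.
B: 16 dB over, compressed to 4 dB over, so 12 dB of GR.
A reduces 2 dB more.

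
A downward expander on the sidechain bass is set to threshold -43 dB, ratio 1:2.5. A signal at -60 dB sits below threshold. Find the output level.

Undershoot = (-43) − (-60) = 17 dB.
At 1:2.5, that expands to 42.5 dB under threshold.
Output = -43 − 42.5 = -85.5 dB.

-85.5 dB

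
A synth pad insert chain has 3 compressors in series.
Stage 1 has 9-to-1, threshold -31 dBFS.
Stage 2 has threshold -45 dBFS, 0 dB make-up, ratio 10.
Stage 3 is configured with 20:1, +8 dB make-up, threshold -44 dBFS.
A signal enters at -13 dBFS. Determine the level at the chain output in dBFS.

-35.97 dBFS

Stage 1: overshoot 18 dB → 18/9 = 2 dB → -29 dBFS.
Stage 2: overshoot 16 dB → 16/10 = 1.6 dB → -43.4 dBFS.
Stage 3: 0.6 dB above -44 dBFS, reduced 20:1 to 0.03 dB above → -43.97 dBFS; +8 dB make-up → -35.97 dBFS.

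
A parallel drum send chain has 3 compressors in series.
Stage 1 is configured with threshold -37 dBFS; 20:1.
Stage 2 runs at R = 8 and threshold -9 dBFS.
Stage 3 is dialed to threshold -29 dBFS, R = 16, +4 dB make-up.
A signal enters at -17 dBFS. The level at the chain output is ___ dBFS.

-32 dBFS

Stage 1: 20 dB above -37 dBFS, reduced 20:1 to 1 dB above → -36 dBFS.
Stage 2: below threshold (-36 ≤ -9); passes unchanged; output -36 dBFS.
Stage 3: -36 dBFS is at or below the -29 dBFS threshold — no compression; make-up brings it to -32 dBFS.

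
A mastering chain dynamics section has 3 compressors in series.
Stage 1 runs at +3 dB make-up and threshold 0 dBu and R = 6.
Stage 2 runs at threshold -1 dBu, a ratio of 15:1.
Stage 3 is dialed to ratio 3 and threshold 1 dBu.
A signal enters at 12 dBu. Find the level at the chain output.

-0.6 dBu

Stage 1: 12 dBu is 12 dB over 0 dBu; at 6:1 that becomes 2 dB over, giving 2 dBu; +3 dB make-up → 5 dBu.
Stage 2: 5 dBu is 6 dB over -1 dBu; at 15:1 that becomes 0.4 dB over, giving -0.6 dBu.
Stage 3: -0.6 dBu ≤ 1 dBu, so stage 3 doesn't engage; output -0.6 dBu.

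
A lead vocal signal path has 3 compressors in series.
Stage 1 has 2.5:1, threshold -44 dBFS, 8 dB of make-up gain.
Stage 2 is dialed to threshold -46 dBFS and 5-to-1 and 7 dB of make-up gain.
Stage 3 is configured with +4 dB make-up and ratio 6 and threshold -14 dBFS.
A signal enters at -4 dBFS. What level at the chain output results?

-29.8 dBFS

Stage 1: 40 dB above -44 dBFS, reduced 2.5:1 to 16 dB above → -28 dBFS; +8 dB make-up → -20 dBFS.
Stage 2: 26 dB above -46 dBFS, reduced 5:1 to 5.2 dB above → -40.8 dBFS; +7 dB make-up → -33.8 dBFS.
Stage 3: below threshold (-33.8 ≤ -14); passes unchanged; make-up brings it to -29.8 dBFS.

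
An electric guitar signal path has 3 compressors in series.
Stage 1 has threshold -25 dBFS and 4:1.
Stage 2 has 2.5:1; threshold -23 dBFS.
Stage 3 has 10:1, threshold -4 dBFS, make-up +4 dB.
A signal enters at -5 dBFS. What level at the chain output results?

Stage 1: overshoot 20 dB → 20/4 = 5 dB → -20 dBFS.
Stage 2: overshoot 3 dB → 3/2.5 = 1.2 dB → -21.8 dBFS.
Stage 3: below threshold (-21.8 ≤ -4); passes unchanged; make-up brings it to -17.8 dBFS.

-17.8 dBFS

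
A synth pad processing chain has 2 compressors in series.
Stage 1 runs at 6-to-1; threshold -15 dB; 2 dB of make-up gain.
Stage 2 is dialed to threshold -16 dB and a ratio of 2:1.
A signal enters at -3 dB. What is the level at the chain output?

Stage 1: 12 dB above -15 dB, reduced 6:1 to 2 dB above → -13 dB; +2 dB make-up → -11 dB.
Stage 2: -11 dB is 5 dB over -16 dB; at 2:1 that becomes 2.5 dB over, giving -13.5 dB.

-13.5 dB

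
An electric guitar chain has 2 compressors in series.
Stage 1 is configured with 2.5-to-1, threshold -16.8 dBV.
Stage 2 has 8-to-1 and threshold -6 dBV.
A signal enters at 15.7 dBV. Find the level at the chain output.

Stage 1: overshoot 32.5 dB → 32.5/2.5 = 13 dB → -3.8 dBV.
Stage 2: -3.8 dBV is 2.2 dB over -6 dBV; at 8:1 that becomes 0.275 dB over, giving -5.725 dBV.

-5.725 dBV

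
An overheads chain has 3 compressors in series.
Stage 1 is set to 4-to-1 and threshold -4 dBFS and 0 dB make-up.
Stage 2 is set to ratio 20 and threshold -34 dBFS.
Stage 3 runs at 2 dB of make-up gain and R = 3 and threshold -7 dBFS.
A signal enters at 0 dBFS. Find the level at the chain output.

Stage 1: overshoot 4 dB → 4/4 = 1 dB → -3 dBFS.
Stage 2: -3 dBFS is 31 dB over -34 dBFS; at 20:1 that becomes 1.55 dB over, giving -32.45 dBFS.
Stage 3: -32.45 dBFS ≤ -7 dBFS, so stage 3 doesn't engage; make-up brings it to -30.45 dBFS.

-30.45 dBFS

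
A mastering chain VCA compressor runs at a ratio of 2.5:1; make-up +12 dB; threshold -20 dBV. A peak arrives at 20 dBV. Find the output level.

8 dBV

Overshoot: 20 − (-20) = 40 dB.
At 2.5:1 the overshoot is divided by 2.5, leaving 16 dB above threshold.
That puts the output at -4 dBV; make-up adds 12 dB, giving 8 dBV.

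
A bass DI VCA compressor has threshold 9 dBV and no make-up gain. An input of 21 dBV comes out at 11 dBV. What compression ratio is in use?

6:1

Input overshoot = 21 − 9 = 12 dB; output overshoot = 11 − 9 = 2 dB.
Ratio = 12 / 2 = 6.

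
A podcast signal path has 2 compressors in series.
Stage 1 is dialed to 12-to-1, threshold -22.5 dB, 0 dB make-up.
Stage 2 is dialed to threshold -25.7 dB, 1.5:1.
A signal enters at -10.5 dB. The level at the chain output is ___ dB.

Stage 1: 12 dB above -22.5 dB, reduced 12:1 to 1 dB above → -21.5 dB.
Stage 2: 4.2 dB above -25.7 dB, reduced 1.5:1 to 2.8 dB above → -22.9 dB.

-22.9 dB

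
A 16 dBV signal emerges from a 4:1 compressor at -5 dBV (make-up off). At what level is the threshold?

Input is 28 dB above T (since output overshoot × R = input overshoot: (-5 − T)·4 = 16 − T gives T = -12 dBV).
Check: -12 + (16 − (-12))/4 = -12 + 7 = -5 dBV. ✓

-12 dBV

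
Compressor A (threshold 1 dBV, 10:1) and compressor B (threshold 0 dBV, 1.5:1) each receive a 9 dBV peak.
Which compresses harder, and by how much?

A: 8 dB over, compressed to 0.8 dB over, so 7.2 dB of GR.
B: 9 dB over, compressed to 6 dB over, so 3 dB of GR.
A reduces 4.2 dB more.

A, by 4.2 dB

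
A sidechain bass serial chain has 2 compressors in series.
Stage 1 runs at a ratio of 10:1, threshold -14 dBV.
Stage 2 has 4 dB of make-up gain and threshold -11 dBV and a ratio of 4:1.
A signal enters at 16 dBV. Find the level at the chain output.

Stage 1: 16 dBV is 30 dB over -14 dBV; at 10:1 that becomes 3 dB over, giving -11 dBV.
Stage 2: -11 dBV is at or below the -11 dBV threshold — no compression; make-up brings it to -7 dBV.

-7 dBV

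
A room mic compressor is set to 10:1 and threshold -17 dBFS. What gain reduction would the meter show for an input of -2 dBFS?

13.5 dB

The signal is 15 dB above threshold.
After 10:1 compression the overshoot becomes 15/10 = 1.5 dB.
Gain reduction = 15 − 1.5 = 13.5 dB.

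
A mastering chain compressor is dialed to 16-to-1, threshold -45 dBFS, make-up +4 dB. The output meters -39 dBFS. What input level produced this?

Before make-up, the level was -39 − 4 = -43 dBFS.
That's 2 dB above the -45 dBFS threshold.
Before 16:1 compression the overshoot was 2 × 16 = 32 dB, so input = -45 + 32 = -13 dBFS.

-13 dBFS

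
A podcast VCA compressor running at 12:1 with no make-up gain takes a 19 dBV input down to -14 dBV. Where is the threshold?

-17 dBV

Let T be the threshold. Output overshoot = (input overshoot)/R, so -14 − T = (19 − T)/12.
12·(-14 − T) = 19 − T → 11·T = -168 − 19 = -187.
T = -187/11 = -17 dBV.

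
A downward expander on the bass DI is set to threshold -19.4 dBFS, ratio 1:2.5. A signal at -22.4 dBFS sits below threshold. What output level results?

Undershoot = (-19.4) − (-22.4) = 3 dB.
At 1:2.5, that expands to 7.5 dB under threshold.
Output = -19.4 − 7.5 = -26.9 dBFS.

-26.9 dBFS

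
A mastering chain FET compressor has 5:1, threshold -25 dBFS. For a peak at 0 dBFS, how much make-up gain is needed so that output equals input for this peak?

20 dB

The peak compresses to -25 + 25/5 = -20 dBFS.
To reach 0 dBFS requires 0 − (-20) = 20 dB of make-up.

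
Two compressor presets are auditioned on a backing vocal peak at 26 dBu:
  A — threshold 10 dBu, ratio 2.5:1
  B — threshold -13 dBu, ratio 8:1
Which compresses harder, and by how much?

A: 16 dB over, compressed to 6.4 dB over, so 9.6 dB of GR.
B: 39 dB over, compressed to 4.875 dB over, so 34.125 dB of GR.
B applies 24.525 dB more gain reduction.

B, by 24.525 dB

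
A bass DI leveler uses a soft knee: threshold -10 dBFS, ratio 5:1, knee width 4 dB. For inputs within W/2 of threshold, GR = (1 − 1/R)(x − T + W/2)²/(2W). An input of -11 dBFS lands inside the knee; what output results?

-11.1 dBFS

x − T + W/2 = -11 − (-10) + 2 = 1.
GR = (1 − 1/5) × 1² / 8 = 0.8 × 1 / 8 = 0.1 dB.
Output = -11 − 0.1 = -11.1 dBFS.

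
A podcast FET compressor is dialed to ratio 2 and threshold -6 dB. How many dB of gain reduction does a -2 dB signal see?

2 dB

Overshoot = -2 − (-6) = 4 dB.
A 2:1 ratio leaves 2 dB of that excess.
Gain reduction = 4 − 2 = 2 dB.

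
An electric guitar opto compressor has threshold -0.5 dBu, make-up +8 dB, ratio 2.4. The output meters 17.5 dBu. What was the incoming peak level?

23.5 dBu

Remove make-up: 17.5 − 8 = 9.5 dBu.
Post-compression overshoot = 9.5 − (-0.5) = 10 dB.
Input overshoot = R × output overshoot = 24 dB → input = -0.5 + 24 = 23.5 dBu.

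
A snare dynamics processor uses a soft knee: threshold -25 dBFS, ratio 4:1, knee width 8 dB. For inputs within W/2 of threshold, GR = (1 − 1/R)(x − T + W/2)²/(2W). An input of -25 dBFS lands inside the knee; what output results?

x − T + W/2 = -25 − (-25) + 4 = 4.
GR = (1 − 1/4) × 4² / 16 = 0.75 × 16 / 16 = 0.75 dB.
Output = -25 − 0.75 = -25.75 dBFS.

-25.75 dBFS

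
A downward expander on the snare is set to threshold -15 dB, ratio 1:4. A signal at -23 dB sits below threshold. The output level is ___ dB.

The input is 8 dB below the -15 dB threshold.
A 1:4 expander multiplies undershoot by 4: 8 × 4 = 32 dB below threshold.
Output = -15 − 32 = -47 dB.

-47 dB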